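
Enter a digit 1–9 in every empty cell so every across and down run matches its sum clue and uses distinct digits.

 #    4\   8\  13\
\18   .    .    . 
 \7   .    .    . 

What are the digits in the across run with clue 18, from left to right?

3, 6, 9

7 in 3 cells must be {1,2,4}; 4 in 2 cells must be {1,3}.
The 7 across and the 4 down share only 1, so R2C1 = 1.
Given what's placed, R2C2 must be 2 to fit the 7 across and 8 down.
R2C3 = 7 − 3 = 4 completes the 7 across.
R1C1 = 4 − 1 = 3 completes the 4 down.
R1C2 = 8 − 2 = 6 completes the 8 down.
R1C3 = 18 − 9 = 9 completes the 18 across.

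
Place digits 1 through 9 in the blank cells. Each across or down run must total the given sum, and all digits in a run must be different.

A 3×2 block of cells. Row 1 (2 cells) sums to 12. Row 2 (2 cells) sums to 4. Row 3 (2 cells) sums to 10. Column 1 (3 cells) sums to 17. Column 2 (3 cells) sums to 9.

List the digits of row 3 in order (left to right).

4 in 2 cells must be {1,3}.
Nothing is forced directly, so branch on (1,2), whose candidates are 3 or 4 or 5. If (1,2) = 3: that forces (1,1) = 9, (2,2) = 1, after which (3,2) would have to be in {1,2,3,4,6,7,8,9} for the 10 across but in {5} for the 9 down — contradiction. If (1,2) = 4: that forces (1,1) = 8, (2,1) = 3, after which (2,2) would have to be in {1} for the 4 across but in {2,3} for the 9 down — contradiction. So (1,2) = 5.
(1,1) = 12 − 5 = 7 completes the 12 across.
Given what's placed, (2,1) must be 1 to fit the 4 across and 17 down.
(2,2) = 4 − 1 = 3 completes the 4 across.
(3,1) = 17 − 8 = 9 completes the 17 down.
(3,2) = 10 − 9 = 1 completes the 10 across.

9 1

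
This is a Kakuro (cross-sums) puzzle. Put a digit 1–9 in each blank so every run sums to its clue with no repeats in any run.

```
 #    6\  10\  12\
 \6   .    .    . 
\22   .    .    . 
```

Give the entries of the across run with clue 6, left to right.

1 2 3

6 in 3 cells must be {1,2,3}.
The 6 across and the 12 down share only 3, so R1C3 = 3.
The 22 across and the 6 down share only 5, so R2C1 = 5.
R2C3 = 12 − 3 = 9 completes the 12 down.
R1C1 = 6 − 5 = 1 completes the 6 down.
R1C2 = 6 − 4 = 2 completes the 6 across.
R2C2 = 22 − 14 = 8 completes the 22 across.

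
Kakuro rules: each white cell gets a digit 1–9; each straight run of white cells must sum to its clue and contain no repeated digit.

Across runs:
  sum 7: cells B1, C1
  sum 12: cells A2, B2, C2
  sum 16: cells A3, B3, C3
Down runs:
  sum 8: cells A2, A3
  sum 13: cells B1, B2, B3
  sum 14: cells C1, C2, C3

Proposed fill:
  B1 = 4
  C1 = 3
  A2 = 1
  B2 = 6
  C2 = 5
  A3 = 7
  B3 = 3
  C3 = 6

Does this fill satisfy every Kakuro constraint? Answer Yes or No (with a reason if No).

Across: 4+3=7; 1+6+5=12; 7+3+6=16. Down: 1+7=8; 4+6+3=13; 3+5+6=14. No digit repeats within any run.

Yes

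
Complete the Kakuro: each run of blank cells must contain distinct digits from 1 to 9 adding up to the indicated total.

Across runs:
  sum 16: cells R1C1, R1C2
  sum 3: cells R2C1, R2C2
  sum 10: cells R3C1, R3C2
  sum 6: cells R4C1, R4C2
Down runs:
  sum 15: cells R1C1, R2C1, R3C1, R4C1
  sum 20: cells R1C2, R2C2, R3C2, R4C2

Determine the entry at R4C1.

5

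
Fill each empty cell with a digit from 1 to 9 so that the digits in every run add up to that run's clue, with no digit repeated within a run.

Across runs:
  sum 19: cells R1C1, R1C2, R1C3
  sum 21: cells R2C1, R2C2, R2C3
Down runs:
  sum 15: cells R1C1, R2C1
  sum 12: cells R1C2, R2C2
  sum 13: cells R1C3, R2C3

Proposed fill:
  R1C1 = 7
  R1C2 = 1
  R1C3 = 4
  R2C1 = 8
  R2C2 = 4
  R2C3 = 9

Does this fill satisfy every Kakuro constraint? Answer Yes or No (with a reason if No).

No — the across run R1C1–R1C3 sums to 12, not 19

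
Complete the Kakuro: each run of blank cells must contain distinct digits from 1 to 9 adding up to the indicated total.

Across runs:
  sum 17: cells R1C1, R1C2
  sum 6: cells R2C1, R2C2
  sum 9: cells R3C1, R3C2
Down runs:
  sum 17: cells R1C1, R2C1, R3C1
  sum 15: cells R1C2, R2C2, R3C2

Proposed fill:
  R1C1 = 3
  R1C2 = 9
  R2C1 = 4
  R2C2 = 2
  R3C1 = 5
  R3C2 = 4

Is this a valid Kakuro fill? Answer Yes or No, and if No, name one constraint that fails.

No — the across run R1C1–R1C2 sums to 12, not 17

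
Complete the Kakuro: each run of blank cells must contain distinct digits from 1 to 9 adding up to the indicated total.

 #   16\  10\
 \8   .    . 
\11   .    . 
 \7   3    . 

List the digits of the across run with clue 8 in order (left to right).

R3C2 = 7 − 3 = 4 completes the 7 across.
Given what's placed, R2C2 must be 5 to fit the 11 across and 10 down.
R1C2 = 10 − 9 = 1 completes the 10 down.
R2C1 = 11 − 5 = 6 completes the 11 across.
R1C1 = 8 − 1 = 7 completes the 8 across.

7 1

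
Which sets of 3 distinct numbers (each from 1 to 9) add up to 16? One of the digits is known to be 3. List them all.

{3,4,9}; {3,5,8}; {3,6,7}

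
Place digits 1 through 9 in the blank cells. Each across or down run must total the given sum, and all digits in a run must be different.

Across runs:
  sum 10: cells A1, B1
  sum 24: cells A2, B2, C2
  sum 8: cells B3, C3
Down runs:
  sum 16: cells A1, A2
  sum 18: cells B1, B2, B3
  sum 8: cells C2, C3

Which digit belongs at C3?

24 in 3 cells must be {7,8,9}; 16 in 2 cells must be {7,9}.
The 24 across and the 8 down share only 7, so C2 = 7.
C3 = 8 − 7 = 1 completes the 8 down.
A2 = 9: the only remaining digit allowed by both the 24 across and the 16 down.
B2 = 24 − 16 = 8 completes the 24 across.
B3 = 8 − 1 = 7 completes the 8 across.
A1 = 16 − 9 = 7 completes the 16 down.
B1 = 10 − 7 = 3 completes the 10 across.

1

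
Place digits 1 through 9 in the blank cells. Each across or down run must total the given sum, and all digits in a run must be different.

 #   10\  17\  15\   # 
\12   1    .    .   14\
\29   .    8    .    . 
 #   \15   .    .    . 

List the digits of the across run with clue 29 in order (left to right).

9 8 7 5

29 in 4 cells must be {5,7,8,9}.
R2C1 = 10 − 1 = 9 completes the 10 down.
Given what's placed, R2C4 must be 5 to fit the 29 across and 14 down.
R3C4 = 14 − 5 = 9 completes the 14 down.
R2C3 = 29 − 22 = 7 completes the 29 across.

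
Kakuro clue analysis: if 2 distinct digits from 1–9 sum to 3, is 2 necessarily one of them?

Yes

The only way to make 3 from 2 distinct digits is {1,2}, which contains 2.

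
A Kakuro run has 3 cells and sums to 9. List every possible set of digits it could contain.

3 distinct digits from 1–9 sum between 6 and 24.

{1,2,6}; {1,3,5}; {2,3,4}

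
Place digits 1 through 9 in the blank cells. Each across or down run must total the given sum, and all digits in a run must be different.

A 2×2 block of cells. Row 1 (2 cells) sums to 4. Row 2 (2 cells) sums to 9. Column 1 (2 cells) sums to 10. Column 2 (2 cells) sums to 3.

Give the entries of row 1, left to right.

3, 1

4 in 2 cells must be {1,3}; 3 in 2 cells must be {1,2}.
The 4 across and the 3 down share only 1, so (1,2) = 1.
(2,2) = 3 − 1 = 2 completes the 3 down.
(1,1) = 4 − 1 = 3 completes the 4 across.
(2,1) = 9 − 2 = 7 completes the 9 across.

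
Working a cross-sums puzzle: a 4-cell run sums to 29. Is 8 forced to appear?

The only way to make 29 from 4 distinct digits is {5,7,8,9}, which contains 8.

Yes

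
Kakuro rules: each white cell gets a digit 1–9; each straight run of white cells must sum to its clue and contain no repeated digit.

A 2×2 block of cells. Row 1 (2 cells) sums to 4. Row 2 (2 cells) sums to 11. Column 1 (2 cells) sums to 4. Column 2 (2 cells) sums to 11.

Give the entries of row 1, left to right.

1 3

4 in 2 cells must be {1,3}.
The 4 across and the 11 down share only 3, so (1,2) = 3.
The 11 across and the 4 down share only 3, so (2,1) = 3.
(2,2) = 11 − 3 = 8 completes the 11 across.
(1,1) = 4 − 3 = 1 completes the 4 across.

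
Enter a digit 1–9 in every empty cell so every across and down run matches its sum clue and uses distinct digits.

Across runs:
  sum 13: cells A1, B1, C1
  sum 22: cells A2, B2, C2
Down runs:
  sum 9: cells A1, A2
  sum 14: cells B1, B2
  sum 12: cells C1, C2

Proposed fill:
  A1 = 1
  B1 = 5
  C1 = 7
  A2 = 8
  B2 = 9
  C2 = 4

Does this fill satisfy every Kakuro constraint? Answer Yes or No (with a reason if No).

No — the across run A2–C2 sums to 21, not 22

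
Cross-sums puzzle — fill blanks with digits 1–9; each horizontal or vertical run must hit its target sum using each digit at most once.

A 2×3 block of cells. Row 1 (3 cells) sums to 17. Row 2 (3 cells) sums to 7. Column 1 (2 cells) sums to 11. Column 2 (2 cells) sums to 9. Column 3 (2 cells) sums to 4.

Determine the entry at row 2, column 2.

7 in 3 cells must be {1,2,4}; 4 in 2 cells must be {1,3}.
The 7 across and the 4 down share only 1, so (2,3) = 1.
(1,3) = 4 − 1 = 3 completes the 4 down.
Nothing is forced directly, so branch on (2,1), whose candidates are 2 or 4. If (2,1) = 4: then (1,1) would have to be in {5,6,8,9} for the 17 across but in {7} for the 11 down — contradiction. So (2,1) = 2.
(1,1) = 11 − 2 = 9 completes the 11 down.
(1,2) = 17 − 12 = 5 completes the 17 across.
(2,2) = 7 − 3 = 4 completes the 7 across.

4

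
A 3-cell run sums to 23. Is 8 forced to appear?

The only way to make 23 from 3 distinct digits is {6,8,9}, which contains 8.

Yes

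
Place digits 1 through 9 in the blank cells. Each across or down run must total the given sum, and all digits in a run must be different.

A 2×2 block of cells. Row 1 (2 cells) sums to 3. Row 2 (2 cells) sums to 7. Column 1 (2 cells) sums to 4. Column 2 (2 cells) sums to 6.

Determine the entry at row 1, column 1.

1

3 in 2 cells must be {1,2}; 4 in 2 cells must be {1,3}.
The 3 across and the 4 down share only 1, so (1,1) = 1.
(1,2) = 3 − 1 = 2 completes the 3 across.
(2,1) = 4 − 1 = 3 completes the 4 down.
(2,2) = 7 − 3 = 4 completes the 7 across.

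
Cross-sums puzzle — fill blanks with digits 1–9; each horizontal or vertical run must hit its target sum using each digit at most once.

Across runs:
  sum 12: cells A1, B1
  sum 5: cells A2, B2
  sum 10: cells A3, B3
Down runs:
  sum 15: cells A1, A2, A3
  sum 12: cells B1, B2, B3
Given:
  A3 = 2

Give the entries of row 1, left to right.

9 3

Given what's placed, A2 must be 4 to fit the 5 across and 15 down.
B2 = 5 − 4 = 1 completes the 5 across.
B3 = 10 − 2 = 8 completes the 10 across.
A1 = 15 − 6 = 9 completes the 15 down.
B1 = 12 − 9 = 3 completes the 12 across.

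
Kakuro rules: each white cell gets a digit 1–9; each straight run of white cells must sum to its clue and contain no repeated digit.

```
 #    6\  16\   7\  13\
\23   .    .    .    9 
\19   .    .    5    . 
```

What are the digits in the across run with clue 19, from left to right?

16 in 2 cells must be {7,9}.
R1C2 = 7: the only remaining digit allowed by both the 23 across and the 16 down.
R1C3 = 7 − 5 = 2 completes the 7 down.
R2C2 = 16 − 7 = 9 completes the 16 down.
R2C4 = 13 − 9 = 4 completes the 13 down.
R1C1 = 23 − 18 = 5 completes the 23 across.
R2C1 = 19 − 18 = 1 completes the 19 across.

1 9 5 4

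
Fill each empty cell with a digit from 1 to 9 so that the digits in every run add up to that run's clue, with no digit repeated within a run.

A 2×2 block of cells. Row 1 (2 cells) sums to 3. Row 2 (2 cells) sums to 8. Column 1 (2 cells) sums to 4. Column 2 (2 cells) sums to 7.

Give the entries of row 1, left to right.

3 in 2 cells must be {1,2}; 4 in 2 cells must be {1,3}.
The 3 across and the 4 down share only 1, so (1,1) = 1.
(1,2) = 3 − 1 = 2 completes the 3 across.
(2,1) = 4 − 1 = 3 completes the 4 down.
(2,2) = 8 − 3 = 5 completes the 8 across.

1 2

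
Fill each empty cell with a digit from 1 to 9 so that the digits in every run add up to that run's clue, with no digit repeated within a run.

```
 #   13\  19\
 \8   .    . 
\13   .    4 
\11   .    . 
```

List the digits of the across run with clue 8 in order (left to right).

1, 7

R2C1 = 13 − 4 = 9 completes the 13 across.
Given what's placed, R3C1 must be 3 to fit the 11 across and 13 down.
R3C2 = 11 − 3 = 8 completes the 11 across.
R1C1 = 13 − 12 = 1 completes the 13 down.
R1C2 = 8 − 1 = 7 completes the 8 across.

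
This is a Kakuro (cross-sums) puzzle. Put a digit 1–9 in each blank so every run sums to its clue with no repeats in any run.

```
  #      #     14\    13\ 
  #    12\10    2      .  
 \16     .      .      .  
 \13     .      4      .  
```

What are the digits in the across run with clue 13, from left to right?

7 4 2

R1C3 = 10 − 2 = 8 completes the 10 across.
R2C2 = 14 − 6 = 8 completes the 14 down.
No cell is forced outright now. R3C1 can only be 3 or 7 or 8 (the digits allowed by both its 13 across and its 12 down). If R3C1 = 3: then R2C1 would have to be in {1,2,3,5,6,7} for the 16 across but in {9} for the 12 down — contradiction. If R3C1 = 8: then R2C1 would have to be in {1,2,3,5,6,7} for the 16 across but in {4} for the 12 down — contradiction. So R3C1 = 7.
R2C1 = 12 − 7 = 5 completes the 12 down.
R2C3 = 16 − 13 = 3 completes the 16 across.
R3C3 = 13 − 11 = 2 completes the 13 across.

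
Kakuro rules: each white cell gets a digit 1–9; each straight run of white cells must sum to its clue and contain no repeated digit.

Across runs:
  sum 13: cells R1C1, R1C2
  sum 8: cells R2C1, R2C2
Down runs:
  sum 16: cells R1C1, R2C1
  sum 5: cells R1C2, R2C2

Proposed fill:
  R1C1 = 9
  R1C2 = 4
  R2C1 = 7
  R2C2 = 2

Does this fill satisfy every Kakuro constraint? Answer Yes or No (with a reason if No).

No — the down run R1C2–R2C2 sums to 6, not 5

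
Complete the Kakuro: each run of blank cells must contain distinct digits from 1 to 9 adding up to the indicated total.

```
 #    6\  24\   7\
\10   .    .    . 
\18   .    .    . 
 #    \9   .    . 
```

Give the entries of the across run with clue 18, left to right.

5 9 4

24 in 3 cells must be {7,8,9}; 7 in 3 cells must be {1,2,4}.
Only 7 fits R1C2 under both its across sum 10 and down sum 24.
Given what's placed, R3C2 must be 8 to fit the 9 across and 24 down.
R3C3 = 9 − 8 = 1 completes the 9 across.
R1C3 = 2: the only remaining digit allowed by both the 10 across and the 7 down.
R2C2 = 24 − 15 = 9 completes the 24 down.
R2C3 = 7 − 3 = 4 completes the 7 down.
R1C1 = 10 − 9 = 1 completes the 10 across.
R2C1 = 18 − 13 = 5 completes the 18 across.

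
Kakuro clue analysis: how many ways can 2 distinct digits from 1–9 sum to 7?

3

2 distinct digits from 1–9 sum between 3 and 17.
Enumerating: {1,6}, {2,5}, {3,4}.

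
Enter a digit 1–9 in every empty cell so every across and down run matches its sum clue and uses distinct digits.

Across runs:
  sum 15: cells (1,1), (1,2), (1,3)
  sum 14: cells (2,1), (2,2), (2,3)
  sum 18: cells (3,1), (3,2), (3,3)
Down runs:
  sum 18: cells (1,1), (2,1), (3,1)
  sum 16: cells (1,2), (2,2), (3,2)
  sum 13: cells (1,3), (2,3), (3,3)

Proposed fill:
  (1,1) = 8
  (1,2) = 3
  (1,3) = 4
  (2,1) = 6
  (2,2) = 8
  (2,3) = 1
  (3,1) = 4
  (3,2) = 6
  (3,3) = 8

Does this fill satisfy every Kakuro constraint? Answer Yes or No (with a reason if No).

No — the down run (1,2)–(3,2) sums to 17, not 16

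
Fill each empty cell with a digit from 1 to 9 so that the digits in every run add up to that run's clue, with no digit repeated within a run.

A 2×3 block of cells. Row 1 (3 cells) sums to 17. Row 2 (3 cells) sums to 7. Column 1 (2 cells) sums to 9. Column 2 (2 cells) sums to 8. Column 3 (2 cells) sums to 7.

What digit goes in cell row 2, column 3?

7 in 3 cells must be {1,2,4}.
Nothing is forced directly, so branch on (2,3), whose candidates are 1 or 2 or 4. If (2,3) = 1: that forces (1,3) = 6, (2,2) = 2, after which (1,2) would have to be in {2,3,4,7,8,9} for the 17 across but in {6} for the 8 down — contradiction. If (2,3) = 2: that forces (1,3) = 5, (2,2) = 1, after which (1,2) would have to be in {3,4,8,9} for the 17 across but in {7} for the 8 down — contradiction. So (2,3) = 4.
(1,3) = 7 − 4 = 3 completes the 7 down.
Nothing is forced directly, so branch on (1,2), whose candidates are 5 or 6. If (1,2) = 5: then (1,1) would have to be in {9} for the 17 across but in {1,2,3,4,5,6,7,8} for the 9 down — contradiction. So (1,2) = 6.
(1,1) = 17 − 9 = 8 completes the 17 across.
(2,1) = 9 − 8 = 1 completes the 9 down.
(2,2) = 7 − 5 = 2 completes the 7 across.

4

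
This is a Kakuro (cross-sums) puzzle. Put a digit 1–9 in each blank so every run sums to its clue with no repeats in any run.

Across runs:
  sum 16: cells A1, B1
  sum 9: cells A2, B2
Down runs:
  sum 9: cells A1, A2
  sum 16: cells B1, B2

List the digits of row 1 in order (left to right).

16 in 2 cells must be {7,9}.
The 16 across and the 9 down share only 7, so A1 = 7.
B1 = 16 − 7 = 9 completes the 16 across.
A2 = 9 − 7 = 2 completes the 9 down.
B2 = 9 − 2 = 7 completes the 9 across.

7 9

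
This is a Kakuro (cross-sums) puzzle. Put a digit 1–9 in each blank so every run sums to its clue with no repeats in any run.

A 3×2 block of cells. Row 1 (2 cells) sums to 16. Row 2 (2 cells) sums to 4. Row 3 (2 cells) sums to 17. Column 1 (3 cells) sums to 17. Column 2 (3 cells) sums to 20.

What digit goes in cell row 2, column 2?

16 in 2 cells must be {7,9}; 4 in 2 cells must be {1,3}; 17 in 2 cells must be {8,9}.
The 4 across and the 20 down share only 3, so (2,2) = 3.
Given what's placed, (1,2) must be 9 to fit the 16 across and 20 down.
(2,1) = 4 − 3 = 1 completes the 4 across.
(3,1) = 9: the only remaining digit allowed by both the 17 across and the 17 down.
(3,2) = 17 − 9 = 8 completes the 17 across.
(1,1) = 16 − 9 = 7 completes the 16 across.

3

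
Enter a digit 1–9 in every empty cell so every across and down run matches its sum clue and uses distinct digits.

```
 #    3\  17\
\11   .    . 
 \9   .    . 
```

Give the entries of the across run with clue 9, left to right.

3 in 2 cells must be {1,2}; 17 in 2 cells must be {8,9}.
The 11 across and the 3 down share only 2, so R1C1 = 2.
R1C2 = 11 − 2 = 9 completes the 11 across.
R2C1 = 3 − 2 = 1 completes the 3 down.
R2C2 = 9 − 1 = 8 completes the 9 across.

1 8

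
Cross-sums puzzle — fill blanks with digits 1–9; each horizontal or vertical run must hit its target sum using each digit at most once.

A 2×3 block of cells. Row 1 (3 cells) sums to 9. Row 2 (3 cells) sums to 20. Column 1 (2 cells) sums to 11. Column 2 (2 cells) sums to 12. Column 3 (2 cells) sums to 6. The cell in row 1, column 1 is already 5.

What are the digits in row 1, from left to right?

5 3 1

Given what's placed, (1,2) must be 3 to fit the 9 across and 12 down.
(1,3) = 9 − 8 = 1 completes the 9 across.
(2,1) = 11 − 5 = 6 completes the 11 down.
(2,2) = 12 − 3 = 9 completes the 12 down.
(2,3) = 20 − 15 = 5 completes the 20 across.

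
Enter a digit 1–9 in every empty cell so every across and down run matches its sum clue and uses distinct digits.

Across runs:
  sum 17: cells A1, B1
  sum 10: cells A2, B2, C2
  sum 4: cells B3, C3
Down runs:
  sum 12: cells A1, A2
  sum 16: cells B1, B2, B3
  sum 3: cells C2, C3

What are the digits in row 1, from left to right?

17 in 2 cells must be {8,9}; 4 in 2 cells must be {1,3}; 3 in 2 cells must be {1,2}.
The 4 across and the 3 down share only 1, so C3 = 1.
C2 = 3 − 1 = 2 completes the 3 down.
B3 = 4 − 1 = 3 completes the 4 across.
No cell is forced outright now. B2 can only be 5 or 7 (the digits allowed by both its 10 across and its 16 down). If B2 = 7: then B1 would have to be in {8,9} for the 17 across but in {6} for the 16 down — contradiction. So B2 = 5.
B1 = 16 − 8 = 8 completes the 16 down.
A2 = 10 − 7 = 3 completes the 10 across.
A1 = 17 − 8 = 9 completes the 17 across.

9 8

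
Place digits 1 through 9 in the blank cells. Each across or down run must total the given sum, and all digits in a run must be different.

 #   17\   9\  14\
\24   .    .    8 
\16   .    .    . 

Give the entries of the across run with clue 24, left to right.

24 in 3 cells must be {7,8,9}; 17 in 2 cells must be {8,9}.
Given what's placed, R1C1 must be 9 to fit the 24 across and 17 down.
R1C2 = 24 − 17 = 7 completes the 24 across.
R2C1 = 17 − 9 = 8 completes the 17 down.
R2C2 = 9 − 7 = 2 completes the 9 down.
R2C3 = 16 − 10 = 6 completes the 16 across.

9 7 8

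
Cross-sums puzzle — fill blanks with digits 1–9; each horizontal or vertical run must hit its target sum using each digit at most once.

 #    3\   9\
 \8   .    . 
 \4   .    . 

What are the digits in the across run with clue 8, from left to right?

2 6

4 in 2 cells must be {1,3}; 3 in 2 cells must be {1,2}.
The 4 across and the 3 down share only 1, so R2C1 = 1.
R2C2 = 4 − 1 = 3 completes the 4 across.
R1C1 = 3 − 1 = 2 completes the 3 down.
R1C2 = 8 − 2 = 6 completes the 8 across.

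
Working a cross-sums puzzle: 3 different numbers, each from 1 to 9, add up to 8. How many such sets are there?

3 distinct digits from 1–9 sum between 6 and 24.
Enumerating: {1,2,5}, {1,3,4}.

2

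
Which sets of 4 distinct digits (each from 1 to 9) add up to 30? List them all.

{6,7,8,9}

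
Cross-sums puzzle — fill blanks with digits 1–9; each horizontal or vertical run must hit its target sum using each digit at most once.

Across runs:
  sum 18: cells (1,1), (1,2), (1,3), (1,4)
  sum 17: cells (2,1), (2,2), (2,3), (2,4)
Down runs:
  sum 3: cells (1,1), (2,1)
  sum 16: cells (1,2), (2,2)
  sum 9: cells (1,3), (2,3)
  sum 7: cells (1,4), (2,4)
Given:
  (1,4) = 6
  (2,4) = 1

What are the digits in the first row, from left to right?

1 7 4 6

3 in 2 cells must be {1,2}; 16 in 2 cells must be {7,9}.
(2,1) = 2: the only remaining digit allowed by both the 17 across and the 3 down.
(2,2) = 9: the only remaining digit allowed by both the 17 across and the 16 down.
(2,3) = 17 − 12 = 5 completes the 17 across.
(1,1) = 3 − 2 = 1 completes the 3 down.
(1,2) = 16 − 9 = 7 completes the 16 down.
(1,3) = 18 − 14 = 4 completes the 18 across.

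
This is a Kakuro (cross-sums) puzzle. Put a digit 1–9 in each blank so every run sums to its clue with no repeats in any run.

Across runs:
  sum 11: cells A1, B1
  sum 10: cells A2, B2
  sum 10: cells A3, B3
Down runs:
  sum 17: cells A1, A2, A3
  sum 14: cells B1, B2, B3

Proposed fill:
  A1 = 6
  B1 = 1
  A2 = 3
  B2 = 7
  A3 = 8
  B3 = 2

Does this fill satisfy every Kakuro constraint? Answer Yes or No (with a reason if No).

No — the across run A1–B1 sums to 7, not 11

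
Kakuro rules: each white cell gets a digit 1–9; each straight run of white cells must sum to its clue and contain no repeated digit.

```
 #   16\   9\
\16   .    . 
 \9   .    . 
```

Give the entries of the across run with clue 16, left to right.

9 7

16 in 2 cells must be {7,9}.
The 16 across and the 9 down share only 7, so R1C2 = 7.
The 9 across and the 16 down share only 7, so R2C1 = 7.
R2C2 = 9 − 7 = 2 completes the 9 across.
R1C1 = 16 − 7 = 9 completes the 16 across.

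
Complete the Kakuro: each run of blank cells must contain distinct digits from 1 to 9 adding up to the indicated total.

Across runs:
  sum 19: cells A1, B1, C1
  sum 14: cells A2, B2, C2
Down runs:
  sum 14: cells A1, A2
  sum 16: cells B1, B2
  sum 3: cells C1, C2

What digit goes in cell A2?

6

16 in 2 cells must be {7,9}; 3 in 2 cells must be {1,2}.
The 19 across and the 3 down share only 2, so C1 = 2.
C2 = 3 − 2 = 1 completes the 3 down.
Given what's placed, B1 must be 9 to fit the 19 across and 16 down.
B2 = 16 − 9 = 7 completes the 16 down.
A1 = 19 − 11 = 8 completes the 19 across.
A2 = 14 − 8 = 6 completes the 14 across.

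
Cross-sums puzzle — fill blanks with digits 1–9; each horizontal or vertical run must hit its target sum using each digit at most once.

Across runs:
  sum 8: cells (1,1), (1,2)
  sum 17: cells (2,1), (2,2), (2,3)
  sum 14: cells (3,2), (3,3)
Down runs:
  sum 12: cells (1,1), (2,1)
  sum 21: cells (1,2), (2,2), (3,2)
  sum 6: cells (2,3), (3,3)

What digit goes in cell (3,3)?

The 14 across and the 6 down share only 5, so (3,3) = 5.
(2,3) = 6 − 5 = 1 completes the 6 down.
(3,2) = 14 − 5 = 9 completes the 14 across.
(2,2) = 7: the only remaining digit allowed by both the 17 across and the 21 down.
(1,2) = 21 − 16 = 5 completes the 21 down.
(2,1) = 17 − 8 = 9 completes the 17 across.
(1,1) = 8 − 5 = 3 completes the 8 across.

5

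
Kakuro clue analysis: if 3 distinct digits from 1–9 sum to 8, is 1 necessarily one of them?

Yes

Every partition of 8 into 3 distinct digits includes 1: {1,2,5}, {1,3,4}.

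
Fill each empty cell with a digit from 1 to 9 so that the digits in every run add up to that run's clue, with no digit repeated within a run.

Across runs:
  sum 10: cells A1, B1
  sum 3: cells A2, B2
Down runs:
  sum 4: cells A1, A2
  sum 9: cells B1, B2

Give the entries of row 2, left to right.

1 2

3 in 2 cells must be {1,2}; 4 in 2 cells must be {1,3}.
The 3 across and the 4 down share only 1, so A2 = 1.
B2 = 3 − 1 = 2 completes the 3 across.
A1 = 4 − 1 = 3 completes the 4 down.
B1 = 10 − 3 = 7 completes the 10 across.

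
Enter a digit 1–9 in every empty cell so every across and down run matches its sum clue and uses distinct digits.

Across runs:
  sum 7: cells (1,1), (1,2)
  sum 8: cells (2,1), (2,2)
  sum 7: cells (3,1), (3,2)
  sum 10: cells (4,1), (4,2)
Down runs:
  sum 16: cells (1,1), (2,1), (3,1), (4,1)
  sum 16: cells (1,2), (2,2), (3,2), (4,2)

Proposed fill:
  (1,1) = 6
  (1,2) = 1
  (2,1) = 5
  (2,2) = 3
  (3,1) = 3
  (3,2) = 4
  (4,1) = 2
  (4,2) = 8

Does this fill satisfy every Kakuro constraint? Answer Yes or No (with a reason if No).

Yes

Across: 6+1=7; 5+3=8; 3+4=7; 2+8=10. Down: 6+5+3+2=16; 1+3+4+8=16. No digit repeats within any run.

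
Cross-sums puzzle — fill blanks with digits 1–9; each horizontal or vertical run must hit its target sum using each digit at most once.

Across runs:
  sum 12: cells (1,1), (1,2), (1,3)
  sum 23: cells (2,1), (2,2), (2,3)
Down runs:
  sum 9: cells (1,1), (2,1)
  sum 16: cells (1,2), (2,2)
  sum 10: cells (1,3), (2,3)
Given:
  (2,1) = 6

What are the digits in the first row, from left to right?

3, 7, 2

23 in 3 cells must be {6,8,9}; 16 in 2 cells must be {7,9}.
(1,1) = 9 − 6 = 3 completes the 9 down.
Given what's placed, (1,2) must be 7 to fit the 12 across and 16 down.
(1,3) = 12 − 10 = 2 completes the 12 across.
(2,2) = 16 − 7 = 9 completes the 16 down.
(2,3) = 23 − 15 = 8 completes the 23 across.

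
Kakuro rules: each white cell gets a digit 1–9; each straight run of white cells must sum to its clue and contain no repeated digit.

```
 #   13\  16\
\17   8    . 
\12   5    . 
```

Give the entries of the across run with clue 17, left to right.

8 9

17 in 2 cells must be {8,9}; 16 in 2 cells must be {7,9}.
R1C2 = 17 − 8 = 9 completes the 17 across.
R2C2 = 12 − 5 = 7 completes the 12 across.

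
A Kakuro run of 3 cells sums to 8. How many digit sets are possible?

2

3 distinct digits from 1–9 sum between 6 and 24.
Enumerating: {1,2,5}, {1,3,4}.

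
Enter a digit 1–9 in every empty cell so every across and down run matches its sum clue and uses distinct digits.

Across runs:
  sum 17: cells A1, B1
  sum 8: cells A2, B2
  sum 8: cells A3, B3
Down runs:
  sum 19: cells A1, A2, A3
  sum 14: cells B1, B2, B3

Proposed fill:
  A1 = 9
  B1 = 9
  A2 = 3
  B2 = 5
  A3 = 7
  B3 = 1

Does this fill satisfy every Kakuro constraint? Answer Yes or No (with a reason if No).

No — the across run A1–B1 sums to 18, not 17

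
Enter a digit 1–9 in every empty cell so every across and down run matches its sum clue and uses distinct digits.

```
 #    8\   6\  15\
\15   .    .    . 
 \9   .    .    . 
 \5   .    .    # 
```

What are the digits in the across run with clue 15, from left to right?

5 1 9

6 in 3 cells must be {1,2,3}.
Only 6 fits R2C3 under both its across sum 9 and down sum 15.
R1C3 = 15 − 6 = 9 completes the 15 down.
Nothing is forced directly, so branch on R1C2, whose candidates are 1 or 2. If R1C2 = 2: that forces R1C1 = 4, R2C1 = 1, after which R2C2 would have to be in {2} for the 9 across but in {1,3} for the 6 down — contradiction. So R1C2 = 1.
R1C1 = 15 − 10 = 5 completes the 15 across.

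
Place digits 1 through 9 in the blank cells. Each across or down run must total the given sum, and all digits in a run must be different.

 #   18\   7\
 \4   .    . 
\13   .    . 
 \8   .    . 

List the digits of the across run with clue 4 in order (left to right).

4 in 2 cells must be {1,3}; 7 in 3 cells must be {1,2,4}.
The 4 across and the 7 down share only 1, so R1C2 = 1.
Given what's placed, R2C2 must be 4 to fit the 13 across and 7 down.
R3C2 = 7 − 5 = 2 completes the 7 down.
R1C1 = 4 − 1 = 3 completes the 4 across.
R2C1 = 13 − 4 = 9 completes the 13 across.
R3C1 = 8 − 2 = 6 completes the 8 across.

3 1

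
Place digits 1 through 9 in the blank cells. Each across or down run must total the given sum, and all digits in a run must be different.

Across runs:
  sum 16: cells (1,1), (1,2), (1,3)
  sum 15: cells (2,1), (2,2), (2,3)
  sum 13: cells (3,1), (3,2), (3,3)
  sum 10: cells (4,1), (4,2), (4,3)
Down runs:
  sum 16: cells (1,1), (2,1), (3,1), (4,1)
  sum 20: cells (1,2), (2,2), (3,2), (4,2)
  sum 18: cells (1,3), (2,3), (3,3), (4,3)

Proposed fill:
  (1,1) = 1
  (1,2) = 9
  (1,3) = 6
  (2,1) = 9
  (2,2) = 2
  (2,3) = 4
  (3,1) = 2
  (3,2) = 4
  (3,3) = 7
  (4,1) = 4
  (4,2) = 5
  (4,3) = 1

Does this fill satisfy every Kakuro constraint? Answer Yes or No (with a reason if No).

Across: 1+9+6=16; 9+2+4=15; 2+4+7=13; 4+5+1=10. Down: 1+9+2+4=16; 9+2+4+5=20; 6+4+7+1=18. No digit repeats within any run.

Yes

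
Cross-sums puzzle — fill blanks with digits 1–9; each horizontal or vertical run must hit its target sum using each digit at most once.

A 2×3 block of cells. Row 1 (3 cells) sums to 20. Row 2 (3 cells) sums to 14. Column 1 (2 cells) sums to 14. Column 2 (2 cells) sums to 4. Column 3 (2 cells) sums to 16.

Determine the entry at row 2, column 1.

6

4 in 2 cells must be {1,3}; 16 in 2 cells must be {7,9}.
The 20 across and the 4 down share only 3, so (1,2) = 3.
Given what's placed, (1,3) must be 9 to fit the 20 across and 16 down.
(2,2) = 4 − 3 = 1 completes the 4 down.
(2,3) = 16 − 9 = 7 completes the 16 down.
(1,1) = 20 − 12 = 8 completes the 20 across.
(2,1) = 14 − 8 = 6 completes the 14 across.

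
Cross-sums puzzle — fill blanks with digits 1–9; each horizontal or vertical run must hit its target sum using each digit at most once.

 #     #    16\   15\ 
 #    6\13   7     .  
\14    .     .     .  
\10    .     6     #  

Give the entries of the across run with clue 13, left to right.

7, 6

R1C3 = 13 − 7 = 6 completes the 13 across.
R2C2 = 16 − 13 = 3 completes the 16 down.
R2C3 = 15 − 6 = 9 completes the 15 down.
R3C1 = 10 − 6 = 4 completes the 10 across.
R2C1 = 14 − 12 = 2 completes the 14 across.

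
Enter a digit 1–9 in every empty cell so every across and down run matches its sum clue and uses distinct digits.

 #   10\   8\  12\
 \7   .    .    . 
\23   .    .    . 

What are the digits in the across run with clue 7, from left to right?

1, 2, 4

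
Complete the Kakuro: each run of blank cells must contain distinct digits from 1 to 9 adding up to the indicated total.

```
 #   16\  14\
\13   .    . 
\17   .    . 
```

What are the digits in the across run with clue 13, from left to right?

7 6

17 in 2 cells must be {8,9}; 16 in 2 cells must be {7,9}.
The 17 across and the 16 down share only 9, so R2C1 = 9.
R2C2 = 17 − 9 = 8 completes the 17 across.
R1C1 = 16 − 9 = 7 completes the 16 down.
R1C2 = 13 − 7 = 6 completes the 13 across.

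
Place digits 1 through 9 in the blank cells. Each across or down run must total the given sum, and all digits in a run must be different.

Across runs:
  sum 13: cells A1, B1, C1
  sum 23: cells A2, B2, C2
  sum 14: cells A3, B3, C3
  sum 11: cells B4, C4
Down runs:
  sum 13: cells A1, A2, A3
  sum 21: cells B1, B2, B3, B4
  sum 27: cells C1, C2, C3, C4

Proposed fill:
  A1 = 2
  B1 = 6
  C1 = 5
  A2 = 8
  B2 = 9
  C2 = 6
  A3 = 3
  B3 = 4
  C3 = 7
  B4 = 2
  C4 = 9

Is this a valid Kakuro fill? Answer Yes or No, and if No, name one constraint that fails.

Yes

Across: 2+6+5=13; 8+9+6=23; 3+4+7=14; 2+9=11. Down: 2+8+3=13; 6+9+4+2=21; 5+6+7+9=27. No digit repeats within any run.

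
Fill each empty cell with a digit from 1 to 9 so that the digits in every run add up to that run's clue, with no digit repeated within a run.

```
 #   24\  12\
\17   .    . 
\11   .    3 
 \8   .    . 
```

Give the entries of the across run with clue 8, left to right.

17 in 2 cells must be {8,9}; 24 in 3 cells must be {7,8,9}.
Given what's placed, R1C2 must be 8 to fit the 17 across and 12 down.
R2C1 = 11 − 3 = 8 completes the 11 across.
R3C1 = 7: the only remaining digit allowed by both the 8 across and the 24 down.
R3C2 = 8 − 7 = 1 completes the 8 across.
R1C1 = 17 − 8 = 9 completes the 17 across.

7 1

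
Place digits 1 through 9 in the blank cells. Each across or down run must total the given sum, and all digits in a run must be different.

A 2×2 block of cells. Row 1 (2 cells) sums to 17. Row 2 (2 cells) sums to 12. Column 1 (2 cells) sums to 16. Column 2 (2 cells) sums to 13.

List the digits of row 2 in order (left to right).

7 5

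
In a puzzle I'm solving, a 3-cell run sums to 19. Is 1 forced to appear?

Counterexample: {2,8,9} sums to 19 without using 1.

No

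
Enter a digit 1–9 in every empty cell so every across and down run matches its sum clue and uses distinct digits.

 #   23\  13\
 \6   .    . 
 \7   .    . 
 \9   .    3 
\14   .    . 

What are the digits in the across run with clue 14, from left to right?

R3C1 = 9 − 3 = 6 completes the 9 across.
R4C2 = 5: the only remaining digit allowed by both the 14 across and the 13 down.
R4C1 = 14 − 5 = 9 completes the 14 across.
No cell is forced outright now. R1C1 can only be 1 or 5 (the digits allowed by both its 6 across and its 23 down). If R1C1 = 1: then R1C2 would have to be in {5} for the 6 across but in {1,4} for the 13 down — contradiction. So R1C1 = 5.
R1C2 = 6 − 5 = 1 completes the 6 across.
R2C1 = 23 − 20 = 3 completes the 23 down.
R2C2 = 7 − 3 = 4 completes the 7 across.

9, 5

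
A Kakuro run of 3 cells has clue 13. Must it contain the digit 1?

No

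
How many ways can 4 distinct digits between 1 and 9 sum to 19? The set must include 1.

6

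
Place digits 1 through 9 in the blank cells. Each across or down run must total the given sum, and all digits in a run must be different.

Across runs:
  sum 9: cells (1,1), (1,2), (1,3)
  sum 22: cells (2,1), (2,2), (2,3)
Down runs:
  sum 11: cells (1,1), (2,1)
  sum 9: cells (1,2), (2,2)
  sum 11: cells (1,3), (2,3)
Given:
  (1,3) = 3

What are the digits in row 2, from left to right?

9, 5, 8

(2,3) = 11 − 3 = 8 completes the 11 down.
(2,2) = 5: the only remaining digit allowed by both the 22 across and the 9 down.
(1,2) = 9 − 5 = 4 completes the 9 down.
(2,1) = 22 − 13 = 9 completes the 22 across.
(1,1) = 9 − 7 = 2 completes the 9 across.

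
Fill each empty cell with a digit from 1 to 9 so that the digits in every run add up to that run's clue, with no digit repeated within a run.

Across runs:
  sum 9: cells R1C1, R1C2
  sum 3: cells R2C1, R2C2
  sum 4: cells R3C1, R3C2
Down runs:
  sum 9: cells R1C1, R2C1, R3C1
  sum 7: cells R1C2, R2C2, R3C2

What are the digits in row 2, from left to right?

1 2

3 in 2 cells must be {1,2}; 4 in 2 cells must be {1,3}; 7 in 3 cells must be {1,2,4}.
The 4 across and the 7 down share only 1, so R3C2 = 1.
Given what's placed, R2C2 must be 2 to fit the 3 across and 7 down.
R3C1 = 4 − 1 = 3 completes the 4 across.
R1C2 = 7 − 3 = 4 completes the 7 down.
R2C1 = 3 − 2 = 1 completes the 3 across.
R1C1 = 9 − 4 = 5 completes the 9 across.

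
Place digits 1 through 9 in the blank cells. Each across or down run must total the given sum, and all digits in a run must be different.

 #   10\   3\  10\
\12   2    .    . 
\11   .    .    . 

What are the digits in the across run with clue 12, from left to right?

2 1 9

3 in 2 cells must be {1,2}.
Given what's placed, R1C2 must be 1 to fit the 12 across and 3 down.
R1C3 = 12 − 3 = 9 completes the 12 across.
R2C1 = 10 − 2 = 8 completes the 10 down.
R2C2 = 3 − 1 = 2 completes the 3 down.
R2C3 = 11 − 10 = 1 completes the 11 across.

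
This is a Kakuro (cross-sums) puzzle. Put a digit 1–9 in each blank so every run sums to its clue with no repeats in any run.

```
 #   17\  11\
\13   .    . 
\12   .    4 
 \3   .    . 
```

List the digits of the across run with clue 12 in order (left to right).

8, 4

3 in 2 cells must be {1,2}.
R2C1 = 12 − 4 = 8 completes the 12 across.
Given what's placed, R3C1 must be 2 to fit the 3 across and 17 down.
R3C2 = 3 − 2 = 1 completes the 3 across.
R1C1 = 17 − 10 = 7 completes the 17 down.
R1C2 = 13 − 7 = 6 completes the 13 across.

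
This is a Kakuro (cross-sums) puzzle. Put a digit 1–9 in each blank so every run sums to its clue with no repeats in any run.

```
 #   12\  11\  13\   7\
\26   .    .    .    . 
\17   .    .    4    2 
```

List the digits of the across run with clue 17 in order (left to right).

8, 3, 4, 2

R1C3 = 13 − 4 = 9 completes the 13 down.
R1C4 = 7 − 2 = 5 completes the 7 down.
Nothing is forced directly, so branch on R1C1, whose candidates are 4 or 8. If R1C1 = 8: that forces R1C2 = 4, after which R2C1 would have to be in {3,5,6,8} for the 17 across but in {4} for the 12 down — contradiction. So R1C1 = 4.
R1C2 = 26 − 18 = 8 completes the 26 across.
R2C1 = 12 − 4 = 8 completes the 12 down.
R2C2 = 17 − 14 = 3 completes the 17 across.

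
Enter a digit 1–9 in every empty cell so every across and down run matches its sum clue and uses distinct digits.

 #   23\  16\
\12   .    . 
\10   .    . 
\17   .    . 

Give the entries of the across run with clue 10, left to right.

6 4

17 in 2 cells must be {8,9}; 23 in 3 cells must be {6,8,9}.
Nothing is forced directly, so branch on R1C1, whose candidates are 8 or 9. If R1C1 = 8: that forces R1C2 = 4, R3C1 = 9, after which R3C2 would have to be in {8} for the 17 across but in {3,5,7,9} for the 16 down — contradiction. So R1C1 = 9.
R1C2 = 12 − 9 = 3 completes the 12 across.
Given what's placed, R3C1 must be 8 to fit the 17 across and 23 down.
R3C2 = 17 − 8 = 9 completes the 17 across.
R2C1 = 23 − 17 = 6 completes the 23 down.
R2C2 = 10 − 6 = 4 completes the 10 across.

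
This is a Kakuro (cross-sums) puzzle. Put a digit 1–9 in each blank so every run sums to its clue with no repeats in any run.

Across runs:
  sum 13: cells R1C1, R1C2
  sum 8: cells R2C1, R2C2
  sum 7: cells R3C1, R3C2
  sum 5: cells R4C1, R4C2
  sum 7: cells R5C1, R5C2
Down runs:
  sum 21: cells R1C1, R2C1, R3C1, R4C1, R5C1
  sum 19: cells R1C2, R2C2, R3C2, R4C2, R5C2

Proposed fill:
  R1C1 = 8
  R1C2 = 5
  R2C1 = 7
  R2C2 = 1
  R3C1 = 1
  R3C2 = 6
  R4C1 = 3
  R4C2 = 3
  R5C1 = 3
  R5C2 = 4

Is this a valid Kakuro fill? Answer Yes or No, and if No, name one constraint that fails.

No — the across run R4C1–R4C2 sums to 6, not 5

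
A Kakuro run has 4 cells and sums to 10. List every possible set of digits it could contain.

{1,2,3,4}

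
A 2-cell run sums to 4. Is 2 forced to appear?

The only way to make 4 from 2 distinct digits is {1,3}, which does not contain 2.

No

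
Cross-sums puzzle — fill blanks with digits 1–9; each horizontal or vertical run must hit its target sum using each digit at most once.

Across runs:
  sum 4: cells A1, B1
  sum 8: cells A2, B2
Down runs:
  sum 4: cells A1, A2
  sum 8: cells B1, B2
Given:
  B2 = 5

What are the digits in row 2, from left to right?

3 5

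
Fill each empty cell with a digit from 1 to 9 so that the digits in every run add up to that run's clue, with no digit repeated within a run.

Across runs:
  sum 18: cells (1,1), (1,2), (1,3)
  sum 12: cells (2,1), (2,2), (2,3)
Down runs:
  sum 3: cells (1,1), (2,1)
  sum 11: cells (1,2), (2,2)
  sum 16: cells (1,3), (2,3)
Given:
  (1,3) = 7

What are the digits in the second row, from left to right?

3 in 2 cells must be {1,2}; 16 in 2 cells must be {7,9}.
Given what's placed, (1,1) must be 2 to fit the 18 across and 3 down.
(1,2) = 18 − 9 = 9 completes the 18 across.
(2,1) = 3 − 2 = 1 completes the 3 down.
(2,2) = 11 − 9 = 2 completes the 11 down.
(2,3) = 12 − 3 = 9 completes the 12 across.

1 2 9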